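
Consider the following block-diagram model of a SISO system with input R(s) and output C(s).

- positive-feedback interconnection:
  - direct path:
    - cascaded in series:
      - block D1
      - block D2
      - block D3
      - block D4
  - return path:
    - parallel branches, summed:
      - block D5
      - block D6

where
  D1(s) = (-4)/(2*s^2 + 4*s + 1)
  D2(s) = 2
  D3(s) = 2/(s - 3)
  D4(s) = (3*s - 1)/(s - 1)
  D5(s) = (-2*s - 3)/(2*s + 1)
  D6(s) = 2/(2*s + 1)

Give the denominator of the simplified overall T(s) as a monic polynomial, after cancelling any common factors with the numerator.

1. multiply D1, D2, D3, D4 (series), giving (16 - 48*s)/(2*s^4 - 4*s^3 - 9*s^2 + 8*s + 3)
2. parallel reduction of D5, D6, giving -1
3. feedback reduction of (D1*D2*D3*D4), (D5+D6), giving (16 - 48*s)/(2*s^4 - 4*s^3 - 9*s^2 - 40*s + 19)
That last expression is T(s), already simplified. Scaling its denominator by 1/2 (the reciprocal of the leading coefficient) yields the monic denominator.

Therefore the answer is s^4 - 2*s^3 - 9*s^2/2 - 20*s + 19/2.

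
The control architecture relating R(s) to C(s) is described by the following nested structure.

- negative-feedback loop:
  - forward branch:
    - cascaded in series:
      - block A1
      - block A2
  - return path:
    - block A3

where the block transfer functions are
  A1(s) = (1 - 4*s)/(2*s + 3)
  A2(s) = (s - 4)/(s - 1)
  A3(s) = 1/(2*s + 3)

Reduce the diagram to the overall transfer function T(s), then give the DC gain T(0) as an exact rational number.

Step 1 - cascade A1, A2 -> (-4*s^2 + 17*s - 4)/(2*s^2 + s - 3)
Step 2 - feedback reduction of (A1*A2), A3 -> (-8*s^3 + 22*s^2 + 43*s - 12)/(4*s^3 + 4*s^2 + 14*s - 13)
That last expression is T(s); at s = 0 only the constant terms survive, so T(0) = -12/(-13) = 12/13.

Therefore the answer is 12/13.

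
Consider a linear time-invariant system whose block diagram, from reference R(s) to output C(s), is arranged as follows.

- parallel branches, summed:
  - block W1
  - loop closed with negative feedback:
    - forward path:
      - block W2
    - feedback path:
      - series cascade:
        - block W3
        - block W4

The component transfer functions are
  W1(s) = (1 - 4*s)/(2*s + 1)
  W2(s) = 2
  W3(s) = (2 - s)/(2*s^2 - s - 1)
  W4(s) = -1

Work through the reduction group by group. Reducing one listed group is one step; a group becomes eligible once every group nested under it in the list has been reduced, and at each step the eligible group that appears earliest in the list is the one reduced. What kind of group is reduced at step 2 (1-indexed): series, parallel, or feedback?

Answer: feedback

Working:
Step 1 - reduce the series chain W3, W4
Step 2 - apply the feedback formula to W2, (W3*W4)
Step 3 - reduce the parallel group W1, [W2/(1+W2*(W3*W4))]
Step 2 collapses a feedback group.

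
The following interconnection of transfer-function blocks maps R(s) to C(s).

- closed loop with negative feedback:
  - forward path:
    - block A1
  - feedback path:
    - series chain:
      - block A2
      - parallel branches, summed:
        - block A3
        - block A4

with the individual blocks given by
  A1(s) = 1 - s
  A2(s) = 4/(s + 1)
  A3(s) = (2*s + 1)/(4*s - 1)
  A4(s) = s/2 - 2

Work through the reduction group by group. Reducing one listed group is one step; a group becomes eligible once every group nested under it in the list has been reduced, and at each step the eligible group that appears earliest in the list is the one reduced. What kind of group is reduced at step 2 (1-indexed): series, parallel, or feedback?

Step 1. sum the parallel branches A3, A4
Step 2. multiply A2, (A3+A4) (series)
Step 3. close the feedback loop around A1, (A2*(A3+A4))
The group at step 2 is a series group.

Answer: series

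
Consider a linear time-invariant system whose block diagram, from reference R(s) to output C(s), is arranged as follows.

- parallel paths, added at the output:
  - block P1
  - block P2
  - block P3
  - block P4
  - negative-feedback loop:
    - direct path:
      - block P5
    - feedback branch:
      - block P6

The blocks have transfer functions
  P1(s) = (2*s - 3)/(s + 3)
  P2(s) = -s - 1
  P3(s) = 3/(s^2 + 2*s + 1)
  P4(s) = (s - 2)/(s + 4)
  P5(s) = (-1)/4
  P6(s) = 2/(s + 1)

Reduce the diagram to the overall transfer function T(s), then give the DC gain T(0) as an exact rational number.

Answer: 0

Working:
Step 1. apply the feedback formula to P5, P6, giving (-s - 1)/(4*s + 2)
Step 2. reduce the parallel group P1, P2, P3, P4, [P5/(1+P5*P6)], giving (-4*s^6 - 31*s^5 - 120*s^4 - 316*s^3 - 382*s^2 - 123*s)/(4*s^5 + 38*s^4 + 126*s^3 + 178*s^2 + 110*s + 24)
The step-2 result is T(s). Setting s = 0: T(0) = 0/24 = 0.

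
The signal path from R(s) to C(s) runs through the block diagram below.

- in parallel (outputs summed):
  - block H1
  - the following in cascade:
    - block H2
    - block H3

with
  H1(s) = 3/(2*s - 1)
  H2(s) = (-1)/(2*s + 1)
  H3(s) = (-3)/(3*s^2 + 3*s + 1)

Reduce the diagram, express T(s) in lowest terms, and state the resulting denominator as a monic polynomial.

First reduce the diagram to T(s).

Step 1. combine H2, H3 in series gives 3/(6*s^3 + 9*s^2 + 5*s + 1)
Step 2. combine H1, (H2*H3) in parallel gives (18*s^3 + 27*s^2 + 21*s)/(12*s^4 + 12*s^3 + s^2 - 3*s - 1)
No further cancellation is possible in the step-2 result, so that is T(s). Its denominator becomes monic after dividing by the leading coefficient 12.

Answer: s^4 + s^3 + s^2/12 - s/4 - 1/12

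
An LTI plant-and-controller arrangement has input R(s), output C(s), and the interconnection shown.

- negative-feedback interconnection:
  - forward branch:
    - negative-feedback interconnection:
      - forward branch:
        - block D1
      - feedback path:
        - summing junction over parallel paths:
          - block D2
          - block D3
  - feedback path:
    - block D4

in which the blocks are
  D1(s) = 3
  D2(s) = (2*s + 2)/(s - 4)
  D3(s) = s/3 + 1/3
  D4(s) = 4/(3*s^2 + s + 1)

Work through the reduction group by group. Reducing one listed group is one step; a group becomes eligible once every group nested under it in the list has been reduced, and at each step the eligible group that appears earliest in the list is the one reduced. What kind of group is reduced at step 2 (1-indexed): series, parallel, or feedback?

The answer is feedback.

Reasoning:
(1) combine D2, D3 in parallel
(2) feedback reduction of D1, (D2+D3)
(3) collapse the loop ([D1/(1+D1*(D2+D3))] forward, D4 return)
At step 2 the group reduced is feedback.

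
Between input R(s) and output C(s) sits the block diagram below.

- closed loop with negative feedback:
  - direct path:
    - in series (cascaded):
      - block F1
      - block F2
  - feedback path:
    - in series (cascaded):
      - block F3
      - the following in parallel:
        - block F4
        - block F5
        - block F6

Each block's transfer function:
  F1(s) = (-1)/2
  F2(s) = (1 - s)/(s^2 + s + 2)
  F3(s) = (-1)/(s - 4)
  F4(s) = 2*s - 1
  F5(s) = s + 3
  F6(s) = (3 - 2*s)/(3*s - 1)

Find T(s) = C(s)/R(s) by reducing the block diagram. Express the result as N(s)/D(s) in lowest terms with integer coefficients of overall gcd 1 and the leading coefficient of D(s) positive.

First reduce the diagram to T(s).

[1] series reduction of F1, F2 = (s - 1)/(2*s^2 + 2*s + 4)
[2] add F4, F5, F6 (parallel) = (9*s^2 + s + 1)/(3*s - 1)
[3] multiply F3, (F4+F5+F6) (series) = (-9*s^2 - s - 1)/(3*s^2 - 13*s + 4)
[4] reduce the feedback loop with forward (F1*F2) and return (F3*(F4+F5+F6)), giving the overall T(s)

Answer: (3*s^3 - 16*s^2 + 17*s - 4)/(6*s^4 - 29*s^3 + 2*s^2 - 44*s + 17)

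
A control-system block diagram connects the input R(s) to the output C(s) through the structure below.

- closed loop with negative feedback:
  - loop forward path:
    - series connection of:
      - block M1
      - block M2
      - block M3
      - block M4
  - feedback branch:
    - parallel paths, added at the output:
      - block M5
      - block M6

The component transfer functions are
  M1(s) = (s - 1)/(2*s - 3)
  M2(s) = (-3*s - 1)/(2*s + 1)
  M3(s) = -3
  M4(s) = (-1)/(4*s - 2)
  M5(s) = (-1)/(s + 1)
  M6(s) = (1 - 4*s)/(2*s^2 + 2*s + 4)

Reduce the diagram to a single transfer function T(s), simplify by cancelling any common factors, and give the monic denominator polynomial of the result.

First reduce the diagram to T(s).

Step 1 - multiply M1, M2, M3, M4 (series) -> (-9*s^2 + 6*s + 3)/(16*s^3 - 24*s^2 - 4*s + 6)
Step 2 - reduce the parallel group M5, M6 -> (-6*s^2 - 5*s - 3)/(2*s^3 + 4*s^2 + 6*s + 4)
Step 3 - feedback reduction of (M1*M2*M3*M4), (M5+M6) -> (-18*s^5 - 24*s^4 - 24*s^3 + 12*s^2 + 42*s + 12)/(32*s^6 + 16*s^5 + 46*s^4 - 75*s^3 - 117*s^2 - 13*s + 15)
The result of step 3 is T(s) in lowest terms. Its denominator has leading coefficient 32; dividing the denominator through by 32 makes it monic.

Answer: s^6 + s^5/2 + 23*s^4/16 - 75*s^3/32 - 117*s^2/32 - 13*s/32 + 15/32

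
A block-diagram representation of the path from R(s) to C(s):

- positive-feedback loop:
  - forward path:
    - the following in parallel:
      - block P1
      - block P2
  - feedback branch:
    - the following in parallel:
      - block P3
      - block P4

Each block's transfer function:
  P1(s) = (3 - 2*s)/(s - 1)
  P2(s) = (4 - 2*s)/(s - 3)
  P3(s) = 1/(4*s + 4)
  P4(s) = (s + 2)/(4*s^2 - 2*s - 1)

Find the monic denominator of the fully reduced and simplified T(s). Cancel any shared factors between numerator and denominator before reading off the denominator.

Reducing step by step:

1. combine P1, P2 in parallel; result (-4*s^2 + 15*s - 13)/(s^2 - 4*s + 3)
2. add P3, P4 (parallel); result (8*s^2 + 10*s + 7)/(16*s^3 + 8*s^2 - 12*s - 4)
3. reduce the feedback loop with forward (P1+P2) and return (P3+P4); result (-64*s^5 + 208*s^4 - 40*s^3 - 268*s^2 + 96*s + 52)/(16*s^5 - 24*s^4 - 76*s^3 + 50*s^2 + 5*s + 79)
Step 3 gives the fully reduced T(s), with no common factor left to cancel. The denominator's leading coefficient is 16, so divide each of its coefficients by 16 to get the monic form.

Answer: s^5 - 3*s^4/2 - 19*s^3/4 + 25*s^2/8 + 5*s/16 + 79/16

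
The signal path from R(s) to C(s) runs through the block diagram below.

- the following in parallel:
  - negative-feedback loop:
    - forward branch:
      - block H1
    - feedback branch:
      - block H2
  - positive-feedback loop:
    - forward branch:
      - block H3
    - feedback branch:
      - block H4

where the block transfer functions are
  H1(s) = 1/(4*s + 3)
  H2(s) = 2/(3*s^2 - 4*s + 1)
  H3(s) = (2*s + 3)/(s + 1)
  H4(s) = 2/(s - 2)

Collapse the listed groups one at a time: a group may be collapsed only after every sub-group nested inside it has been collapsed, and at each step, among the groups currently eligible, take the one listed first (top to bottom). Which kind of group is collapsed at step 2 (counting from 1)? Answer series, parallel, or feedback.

Step 1. apply the feedback formula to H1, H2
Step 2. collapse the loop (H3 forward, H4 return)
Step 3. add [H1/(1+H1*H2)], [H3/(1-H3*H4)] (parallel)
Step 2 collapses a feedback group.

Answer: feedback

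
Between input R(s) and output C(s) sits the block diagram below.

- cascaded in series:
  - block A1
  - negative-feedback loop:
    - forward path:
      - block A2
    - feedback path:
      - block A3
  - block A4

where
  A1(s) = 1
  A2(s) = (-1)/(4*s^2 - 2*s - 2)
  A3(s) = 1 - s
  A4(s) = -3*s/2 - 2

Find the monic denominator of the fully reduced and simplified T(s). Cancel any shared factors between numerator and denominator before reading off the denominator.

Step 1 - apply the feedback formula to A2, A3; result (-1)/(4*s^2 - s - 3)
Step 2 - combine A1, [A2/(1+A2*A3)], A4 in series; result (3*s + 4)/(8*s^2 - 2*s - 6)
That last expression is T(s), already simplified. Scaling its denominator by 1/8 (the reciprocal of the leading coefficient) yields the monic denominator.

Final answer: s^2 - s/4 - 3/4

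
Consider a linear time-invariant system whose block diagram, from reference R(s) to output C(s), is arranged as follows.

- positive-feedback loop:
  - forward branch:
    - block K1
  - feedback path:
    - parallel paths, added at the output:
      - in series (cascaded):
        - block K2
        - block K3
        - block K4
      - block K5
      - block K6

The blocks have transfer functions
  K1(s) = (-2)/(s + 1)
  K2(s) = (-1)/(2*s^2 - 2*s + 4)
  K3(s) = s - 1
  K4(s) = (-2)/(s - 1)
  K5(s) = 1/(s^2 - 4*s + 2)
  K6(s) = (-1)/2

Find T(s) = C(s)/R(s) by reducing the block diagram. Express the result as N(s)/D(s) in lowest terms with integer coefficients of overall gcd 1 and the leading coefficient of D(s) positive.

(1) combine K2, K3, K4 in series: 1/(s^2 - s + 2)
(2) add (K2*K3*K4), K5, K6 (parallel): (-s^4 + 5*s^3 - 4*s^2 + 4)/(2*s^4 - 10*s^3 + 16*s^2 - 20*s + 8)
(3) reduce the feedback loop with forward K1 and return ((K2*K3*K4)+K5+K6): this yields T(s), and no further normalization is needed

Therefore the answer is (-2*s^4 + 10*s^3 - 16*s^2 + 20*s - 8)/(s^5 - 5*s^4 + 8*s^3 - 6*s^2 - 6*s + 8).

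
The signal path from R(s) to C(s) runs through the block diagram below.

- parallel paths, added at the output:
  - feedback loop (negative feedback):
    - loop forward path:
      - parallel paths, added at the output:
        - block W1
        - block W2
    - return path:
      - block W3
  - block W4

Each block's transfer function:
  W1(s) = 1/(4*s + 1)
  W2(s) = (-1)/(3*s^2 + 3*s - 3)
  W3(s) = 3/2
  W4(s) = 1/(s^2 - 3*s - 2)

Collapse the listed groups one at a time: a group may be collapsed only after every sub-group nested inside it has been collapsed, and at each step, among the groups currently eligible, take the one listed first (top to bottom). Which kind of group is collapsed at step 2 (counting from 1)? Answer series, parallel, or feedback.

Step 1 - sum the parallel branches W1, W2
Step 2 - reduce the feedback loop with forward (W1+W2) and return W3
Step 3 - combine [(W1+W2)/(1+(W1+W2)*W3)], W4 in parallel
Step 2 collapses a feedback group.

Answer: feedback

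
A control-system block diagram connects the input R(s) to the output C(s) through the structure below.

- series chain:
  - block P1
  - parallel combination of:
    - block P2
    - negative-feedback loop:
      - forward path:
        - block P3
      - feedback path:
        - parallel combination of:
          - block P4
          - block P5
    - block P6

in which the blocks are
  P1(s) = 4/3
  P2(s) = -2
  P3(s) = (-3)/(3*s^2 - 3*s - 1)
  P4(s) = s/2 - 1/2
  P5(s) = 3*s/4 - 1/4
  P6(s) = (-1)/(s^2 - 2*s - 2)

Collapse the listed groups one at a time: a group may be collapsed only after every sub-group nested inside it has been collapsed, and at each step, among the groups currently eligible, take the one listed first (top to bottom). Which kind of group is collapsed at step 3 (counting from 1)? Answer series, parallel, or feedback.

[1] reduce the parallel group P4, P5
[2] apply the feedback formula to P3, (P4+P5)
[3] reduce the parallel group P2, [P3/(1+P3*(P4+P5))], P6
[4] reduce the series chain P1, (P2+[P3/(1+P3*(P4+P5))]+P6)
The group at step 3 is a parallel group.

Therefore the answer is parallel.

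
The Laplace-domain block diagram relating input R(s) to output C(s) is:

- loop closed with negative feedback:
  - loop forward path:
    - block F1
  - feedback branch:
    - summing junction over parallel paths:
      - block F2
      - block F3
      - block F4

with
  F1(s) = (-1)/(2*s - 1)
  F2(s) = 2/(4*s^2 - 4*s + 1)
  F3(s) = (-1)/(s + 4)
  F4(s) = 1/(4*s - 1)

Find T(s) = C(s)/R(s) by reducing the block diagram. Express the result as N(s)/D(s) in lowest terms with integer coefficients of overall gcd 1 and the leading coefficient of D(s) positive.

1. parallel reduction of F2, F3, F4 = (-12*s^3 + 40*s^2 + 7*s - 3)/(16*s^4 + 44*s^3 - 72*s^2 + 31*s - 4)
2. apply the feedback formula to F1, (F2+F3+F4); the result is T(s) itself (integer coefficients, no common factor, positive leading denominator coefficient)

Final answer: (-16*s^4 - 44*s^3 + 72*s^2 - 31*s + 4)/(32*s^5 + 72*s^4 - 176*s^3 + 94*s^2 - 46*s + 7)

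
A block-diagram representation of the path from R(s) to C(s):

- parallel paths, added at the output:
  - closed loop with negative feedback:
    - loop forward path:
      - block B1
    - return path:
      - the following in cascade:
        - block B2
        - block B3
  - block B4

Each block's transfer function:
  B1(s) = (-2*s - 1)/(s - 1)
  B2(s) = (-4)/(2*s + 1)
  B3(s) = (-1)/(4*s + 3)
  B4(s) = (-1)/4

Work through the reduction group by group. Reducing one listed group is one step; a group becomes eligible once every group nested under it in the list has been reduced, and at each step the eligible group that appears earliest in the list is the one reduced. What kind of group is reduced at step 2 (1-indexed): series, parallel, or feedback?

The answer is feedback.

Reasoning:
Step 1: multiply B2, B3 (series)
Step 2: reduce the feedback loop with forward B1 and return (B2*B3)
Step 3: parallel reduction of [B1/(1+B1*(B2*B3))], B4
The group at step 2 is a feedback group.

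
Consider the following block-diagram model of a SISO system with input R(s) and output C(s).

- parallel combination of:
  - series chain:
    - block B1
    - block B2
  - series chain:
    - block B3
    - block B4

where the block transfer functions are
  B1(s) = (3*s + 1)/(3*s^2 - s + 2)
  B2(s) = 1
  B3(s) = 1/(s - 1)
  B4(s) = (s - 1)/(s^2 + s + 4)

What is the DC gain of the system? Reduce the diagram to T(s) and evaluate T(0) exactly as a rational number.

First reduce the diagram to T(s).

Step 1 - multiply B1, B2 (series): (3*s + 1)/(3*s^2 - s + 2)
Step 2 - reduce the series chain B3, B4: 1/(s^2 + s + 4)
Step 3 - sum the parallel branches (B1*B2), (B3*B4): (3*s^3 + 7*s^2 + 12*s + 6)/(3*s^4 + 2*s^3 + 13*s^2 - 2*s + 8)
That last expression is T(s); at s = 0 only the constant terms survive, so T(0) = 6/8 = 3/4.

Answer: 3/4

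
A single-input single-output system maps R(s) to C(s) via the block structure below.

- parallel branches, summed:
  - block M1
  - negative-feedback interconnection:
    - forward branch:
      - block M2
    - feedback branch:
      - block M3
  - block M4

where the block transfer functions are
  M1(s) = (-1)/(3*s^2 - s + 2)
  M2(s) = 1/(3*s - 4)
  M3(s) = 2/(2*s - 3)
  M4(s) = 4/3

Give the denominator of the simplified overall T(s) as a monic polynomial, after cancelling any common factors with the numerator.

Step 1 - close the feedback loop around M2, M3 -> (2*s - 3)/(6*s^2 - 17*s + 14)
Step 2 - sum the parallel branches M1, [M2/(1+M2*M3)], M4 -> (72*s^4 - 210*s^3 + 233*s^2 - 120*s + 52)/(54*s^4 - 171*s^3 + 213*s^2 - 144*s + 84)
Step 2 gives the fully reduced T(s), with no common factor left to cancel. The denominator's leading coefficient is 54, so divide each of its coefficients by 54 to get the monic form.

Therefore the answer is s^4 - 19*s^3/6 + 71*s^2/18 - 8*s/3 + 14/9.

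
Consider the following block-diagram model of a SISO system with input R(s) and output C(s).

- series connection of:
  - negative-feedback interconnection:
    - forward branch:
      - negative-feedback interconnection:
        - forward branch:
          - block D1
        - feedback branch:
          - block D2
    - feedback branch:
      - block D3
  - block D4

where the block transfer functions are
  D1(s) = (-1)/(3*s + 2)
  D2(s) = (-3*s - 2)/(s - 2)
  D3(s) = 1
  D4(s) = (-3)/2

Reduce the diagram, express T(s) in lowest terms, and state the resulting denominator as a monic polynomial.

The answer is s^2 - 2*s/3.

Reasoning:
Step 1 - apply the feedback formula to D1, D2: (2 - s)/(3*s^2 - s - 2)
Step 2 - collapse the loop ([D1/(1+D1*D2)] forward, D3 return): (2 - s)/(3*s^2 - 2*s)
Step 3 - multiply [[D1/(1+D1*D2)]/(1+[D1/(1+D1*D2)]*D3)], D4 (series): (3*s - 6)/(6*s^2 - 4*s)
Step 3 gives the fully reduced T(s), with no common factor left to cancel. The denominator's leading coefficient is 6, so divide each of its coefficients by 6 to get the monic form.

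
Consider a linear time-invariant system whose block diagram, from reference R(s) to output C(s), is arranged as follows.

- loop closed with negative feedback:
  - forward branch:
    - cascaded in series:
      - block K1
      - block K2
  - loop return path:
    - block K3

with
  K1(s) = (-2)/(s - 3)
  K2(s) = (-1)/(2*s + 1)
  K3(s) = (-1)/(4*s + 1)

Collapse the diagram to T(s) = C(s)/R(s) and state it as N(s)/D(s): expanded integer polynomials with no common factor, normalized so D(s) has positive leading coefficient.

First reduce the diagram to T(s).

(1) series reduction of K1, K2, giving 2/(2*s^2 - 5*s - 3)
(2) close the feedback loop around (K1*K2), K3: this yields T(s), and no further normalization is needed

Answer: (8*s + 2)/(8*s^3 - 18*s^2 - 17*s - 5)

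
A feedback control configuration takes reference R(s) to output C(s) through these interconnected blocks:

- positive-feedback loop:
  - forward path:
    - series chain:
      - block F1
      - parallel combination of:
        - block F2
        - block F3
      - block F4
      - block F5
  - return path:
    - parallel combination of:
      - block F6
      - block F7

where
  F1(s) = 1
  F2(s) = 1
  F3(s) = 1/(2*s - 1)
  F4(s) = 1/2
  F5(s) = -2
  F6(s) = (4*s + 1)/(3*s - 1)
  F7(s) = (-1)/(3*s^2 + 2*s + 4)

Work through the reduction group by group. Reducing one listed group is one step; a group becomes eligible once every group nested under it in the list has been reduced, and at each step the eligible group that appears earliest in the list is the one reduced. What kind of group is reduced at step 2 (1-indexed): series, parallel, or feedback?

Step 1. reduce the parallel group F2, F3
Step 2. series reduction of F1, (F2+F3), F4, F5
Step 3. add F6, F7 (parallel)
Step 4. close the feedback loop around (F1*(F2+F3)*F4*F5), (F6+F7)
So the answer for step 2 is series.

Answer: series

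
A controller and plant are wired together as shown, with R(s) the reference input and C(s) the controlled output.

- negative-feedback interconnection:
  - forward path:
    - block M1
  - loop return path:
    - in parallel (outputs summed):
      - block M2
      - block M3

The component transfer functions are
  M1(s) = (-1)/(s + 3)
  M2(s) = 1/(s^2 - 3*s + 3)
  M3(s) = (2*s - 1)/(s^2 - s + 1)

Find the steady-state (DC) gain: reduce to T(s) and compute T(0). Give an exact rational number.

Reducing step by step:

Step 1 - add M2, M3 (parallel); result (2*s^3 - 6*s^2 + 8*s - 2)/(s^4 - 4*s^3 + 7*s^2 - 6*s + 3)
Step 2 - feedback reduction of M1, (M2+M3); result (-s^4 + 4*s^3 - 7*s^2 + 6*s - 3)/(s^5 - s^4 - 7*s^3 + 21*s^2 - 23*s + 11)
Evaluating the step-2 result (the overall T(s)) at s = 0 gives T(0) = -3/11.

Answer: -3/11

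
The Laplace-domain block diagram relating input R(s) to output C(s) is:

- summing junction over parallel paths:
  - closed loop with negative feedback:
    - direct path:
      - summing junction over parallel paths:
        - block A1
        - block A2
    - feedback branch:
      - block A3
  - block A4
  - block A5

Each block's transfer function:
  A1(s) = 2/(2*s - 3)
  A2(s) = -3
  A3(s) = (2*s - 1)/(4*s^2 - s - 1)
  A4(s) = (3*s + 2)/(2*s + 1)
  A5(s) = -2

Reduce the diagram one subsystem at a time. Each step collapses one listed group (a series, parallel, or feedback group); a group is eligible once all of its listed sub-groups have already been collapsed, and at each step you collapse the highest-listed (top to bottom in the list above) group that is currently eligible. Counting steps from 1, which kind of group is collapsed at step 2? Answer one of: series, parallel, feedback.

Answer: feedback

Working:
1. parallel reduction of A1, A2
2. collapse the loop ((A1+A2) forward, A3 return)
3. reduce the parallel group [(A1+A2)/(1+(A1+A2)*A3)], A4, A5
The group at step 2 is a feedback group.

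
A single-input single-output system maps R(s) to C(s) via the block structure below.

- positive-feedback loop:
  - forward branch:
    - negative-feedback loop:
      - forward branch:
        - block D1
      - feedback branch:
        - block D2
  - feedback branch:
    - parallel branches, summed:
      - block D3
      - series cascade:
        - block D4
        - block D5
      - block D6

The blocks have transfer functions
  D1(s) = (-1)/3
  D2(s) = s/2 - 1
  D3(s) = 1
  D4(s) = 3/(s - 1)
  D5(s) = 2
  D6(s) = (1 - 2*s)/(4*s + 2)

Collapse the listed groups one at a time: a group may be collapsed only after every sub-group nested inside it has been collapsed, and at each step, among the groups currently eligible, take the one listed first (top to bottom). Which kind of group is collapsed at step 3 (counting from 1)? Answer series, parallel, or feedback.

1. feedback reduction of D1, D2
2. series reduction of D4, D5
3. parallel reduction of D3, (D4*D5), D6
4. close the feedback loop around [D1/(1+D1*D2)], (D3+(D4*D5)+D6)
So the answer for step 3 is parallel.

Final answer: parallel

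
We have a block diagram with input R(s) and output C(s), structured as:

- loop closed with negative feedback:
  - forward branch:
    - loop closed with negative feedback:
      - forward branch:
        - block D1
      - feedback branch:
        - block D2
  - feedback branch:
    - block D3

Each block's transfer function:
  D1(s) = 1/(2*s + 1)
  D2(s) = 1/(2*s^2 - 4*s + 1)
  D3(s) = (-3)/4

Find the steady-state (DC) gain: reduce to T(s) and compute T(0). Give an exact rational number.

Step 1. apply the feedback formula to D1, D2 -> (2*s^2 - 4*s + 1)/(4*s^3 - 6*s^2 - 2*s + 2)
Step 2. apply the feedback formula to [D1/(1+D1*D2)], D3 -> (8*s^2 - 16*s + 4)/(16*s^3 - 30*s^2 + 4*s + 5)
Step 2 gives the overall T(s). Then T(0) = 4/5.

Hence the answer: 4/5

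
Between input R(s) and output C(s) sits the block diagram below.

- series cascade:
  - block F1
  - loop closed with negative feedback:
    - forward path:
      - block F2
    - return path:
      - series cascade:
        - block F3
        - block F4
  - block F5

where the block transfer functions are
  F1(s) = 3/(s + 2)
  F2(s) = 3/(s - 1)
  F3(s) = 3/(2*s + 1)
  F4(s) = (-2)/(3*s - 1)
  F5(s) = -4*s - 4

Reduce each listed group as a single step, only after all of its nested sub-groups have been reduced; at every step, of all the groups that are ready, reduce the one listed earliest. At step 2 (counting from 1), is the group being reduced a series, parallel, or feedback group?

Step 1 - combine F3, F4 in series
Step 2 - collapse the loop (F2 forward, (F3*F4) return)
Step 3 - combine F1, [F2/(1+F2*(F3*F4))], F5 in series
Step 2 collapses a feedback group.

Final answer: feedback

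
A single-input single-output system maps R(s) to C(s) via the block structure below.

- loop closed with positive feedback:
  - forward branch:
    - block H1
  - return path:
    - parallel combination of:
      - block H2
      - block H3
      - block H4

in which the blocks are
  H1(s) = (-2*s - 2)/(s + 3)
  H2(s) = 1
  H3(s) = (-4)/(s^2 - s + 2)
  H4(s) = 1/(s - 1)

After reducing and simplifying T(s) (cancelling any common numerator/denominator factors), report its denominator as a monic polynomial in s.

Step 1: sum the parallel branches H2, H3, H4: (s^3 - s^2 - 2*s + 4)/(s^3 - 2*s^2 + 3*s - 2)
Step 2: apply the feedback formula to H1, (H2+H3+H4): (-2*s^4 + 2*s^3 - 2*s^2 - 2*s + 4)/(3*s^4 + s^3 - 9*s^2 + 11*s + 2)
T(s) is the step-2 result (common factors already cancelled). Leading coefficient of the denominator: 3. Divide through by 3 for the monic polynomial.

Final answer: s^4 + s^3/3 - 3*s^2 + 11*s/3 + 2/3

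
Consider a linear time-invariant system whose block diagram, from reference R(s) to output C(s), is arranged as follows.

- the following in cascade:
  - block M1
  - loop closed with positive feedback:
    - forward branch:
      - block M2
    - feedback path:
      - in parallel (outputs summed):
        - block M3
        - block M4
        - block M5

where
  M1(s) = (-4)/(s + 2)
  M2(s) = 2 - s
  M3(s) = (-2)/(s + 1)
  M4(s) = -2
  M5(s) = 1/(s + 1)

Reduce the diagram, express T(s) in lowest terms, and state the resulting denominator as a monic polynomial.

Step 1: reduce the parallel group M3, M4, M5; result (-2*s - 3)/(s + 1)
Step 2: apply the feedback formula to M2, (M3+M4+M5); result (s^2 - s - 2)/(2*s^2 - 2*s - 7)
Step 3: reduce the series chain M1, [M2/(1-M2*(M3+M4+M5))]; result (-4*s^2 + 4*s + 8)/(2*s^3 + 2*s^2 - 11*s - 14)
That last expression is T(s), already simplified. Scaling its denominator by 1/2 (the reciprocal of the leading coefficient) yields the monic denominator.

Hence the answer: s^3 + s^2 - 11*s/2 - 7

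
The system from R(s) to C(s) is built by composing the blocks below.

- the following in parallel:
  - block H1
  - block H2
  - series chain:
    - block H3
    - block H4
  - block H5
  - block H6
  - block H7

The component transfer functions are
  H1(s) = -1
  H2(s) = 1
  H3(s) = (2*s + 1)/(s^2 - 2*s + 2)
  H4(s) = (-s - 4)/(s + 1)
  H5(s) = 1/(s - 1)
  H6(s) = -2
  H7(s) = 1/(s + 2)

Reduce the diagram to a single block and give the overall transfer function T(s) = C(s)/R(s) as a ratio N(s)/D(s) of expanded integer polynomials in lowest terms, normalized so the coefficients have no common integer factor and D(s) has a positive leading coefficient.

First reduce the diagram to T(s).

(1) reduce the series chain H3, H4 = (-2*s^2 - 9*s - 4)/(s^3 - s^2 + 2)
(2) parallel reduction of H1, H2, (H3*H4), H5, H6, H7, giving the overall T(s)

Answer: (-2*s^5 - 6*s^3 - 18*s^2 + 14*s + 18)/(s^5 - 3*s^3 + 4*s^2 + 2*s - 4)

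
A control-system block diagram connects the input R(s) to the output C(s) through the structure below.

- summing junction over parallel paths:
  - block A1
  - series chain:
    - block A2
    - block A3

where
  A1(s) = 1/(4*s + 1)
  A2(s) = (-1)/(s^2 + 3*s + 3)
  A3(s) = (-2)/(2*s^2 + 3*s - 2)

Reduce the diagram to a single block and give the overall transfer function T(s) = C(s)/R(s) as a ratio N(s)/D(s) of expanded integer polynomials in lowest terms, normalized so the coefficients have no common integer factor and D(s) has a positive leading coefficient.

Step 1. reduce the series chain A2, A3 = 2/(2*s^4 + 9*s^3 + 13*s^2 + 3*s - 6)
Step 2. sum the parallel branches A1, (A2*A3): this yields T(s), and no further normalization is needed

Answer: (2*s^4 + 9*s^3 + 13*s^2 + 11*s - 4)/(8*s^5 + 38*s^4 + 61*s^3 + 25*s^2 - 21*s - 6)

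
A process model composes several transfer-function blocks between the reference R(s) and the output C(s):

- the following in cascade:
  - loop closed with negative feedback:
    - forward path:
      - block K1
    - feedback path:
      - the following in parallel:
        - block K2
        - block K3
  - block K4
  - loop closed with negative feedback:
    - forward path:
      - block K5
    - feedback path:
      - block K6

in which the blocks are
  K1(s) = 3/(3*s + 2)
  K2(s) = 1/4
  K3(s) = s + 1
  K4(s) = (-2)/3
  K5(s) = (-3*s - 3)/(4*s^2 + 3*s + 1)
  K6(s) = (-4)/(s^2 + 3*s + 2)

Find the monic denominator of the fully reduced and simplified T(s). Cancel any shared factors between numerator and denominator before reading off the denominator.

Answer: s^4 + 89*s^3/24 + 421*s^2/96 + 497*s/96 + 161/48

Working:
(1) parallel reduction of K2, K3 -> s + 5/4
(2) close the feedback loop around K1, (K2+K3) -> 12/(24*s + 23)
(3) feedback reduction of K5, K6 -> (-3*s^2 - 9*s - 6)/(4*s^3 + 11*s^2 + 7*s + 14)
(4) combine [K1/(1+K1*(K2+K3))], K4, [K5/(1+K5*K6)] in series -> (24*s^2 + 72*s + 48)/(96*s^4 + 356*s^3 + 421*s^2 + 497*s + 322)
T(s) is the step-4 result (common factors already cancelled). Leading coefficient of the denominator: 96. Divide through by 96 for the monic polynomial.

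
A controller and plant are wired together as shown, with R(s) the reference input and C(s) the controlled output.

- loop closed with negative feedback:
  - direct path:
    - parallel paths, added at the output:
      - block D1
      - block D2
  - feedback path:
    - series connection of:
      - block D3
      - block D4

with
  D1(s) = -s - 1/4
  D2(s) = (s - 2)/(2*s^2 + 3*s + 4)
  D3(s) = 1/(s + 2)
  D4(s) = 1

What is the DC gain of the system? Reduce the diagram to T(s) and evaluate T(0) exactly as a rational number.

[1] add D1, D2 (parallel) gives (-8*s^3 - 14*s^2 - 15*s - 12)/(8*s^2 + 12*s + 16)
[2] combine D3, D4 in series gives 1/(s + 2)
[3] reduce the feedback loop with forward (D1+D2) and return (D3*D4) gives (-8*s^4 - 30*s^3 - 43*s^2 - 42*s - 24)/(14*s^2 + 25*s + 20)
The step-3 result is T(s). Setting s = 0: T(0) = -24/20 = -6/5.

Answer: -6/5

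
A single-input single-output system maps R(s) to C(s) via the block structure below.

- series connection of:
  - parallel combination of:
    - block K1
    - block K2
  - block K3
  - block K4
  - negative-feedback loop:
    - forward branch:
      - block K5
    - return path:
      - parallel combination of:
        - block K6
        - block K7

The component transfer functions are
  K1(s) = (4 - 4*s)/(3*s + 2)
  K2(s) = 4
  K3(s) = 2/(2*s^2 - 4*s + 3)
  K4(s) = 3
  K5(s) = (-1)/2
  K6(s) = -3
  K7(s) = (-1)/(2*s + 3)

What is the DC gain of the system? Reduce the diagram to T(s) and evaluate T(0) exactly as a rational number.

Step 1: add K1, K2 (parallel), giving (8*s + 12)/(3*s + 2)
Step 2: sum the parallel branches K6, K7, giving (-6*s - 10)/(2*s + 3)
Step 3: collapse the loop (K5 forward, (K6+K7) return), giving (-2*s - 3)/(10*s + 16)
Step 4: reduce the series chain (K1+K2), K3, K4, [K5/(1+K5*(K6+K7))], giving (-48*s^2 - 144*s - 108)/(30*s^4 + 8*s^3 - 59*s^2 + 38*s + 48)
Step 4 gives the overall T(s). Then T(0) = -108/48 = -9/4.

Answer: -9/4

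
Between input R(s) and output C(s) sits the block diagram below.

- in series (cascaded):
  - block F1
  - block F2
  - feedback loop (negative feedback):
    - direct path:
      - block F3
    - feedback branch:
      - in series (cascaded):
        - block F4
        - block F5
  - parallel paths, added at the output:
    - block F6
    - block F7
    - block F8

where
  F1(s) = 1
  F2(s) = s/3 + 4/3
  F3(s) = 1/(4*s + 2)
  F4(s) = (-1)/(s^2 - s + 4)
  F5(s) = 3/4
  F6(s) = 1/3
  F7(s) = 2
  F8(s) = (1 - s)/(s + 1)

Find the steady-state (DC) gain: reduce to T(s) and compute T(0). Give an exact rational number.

Step 1 - combine F4, F5 in series = (-3)/(4*s^2 - 4*s + 16)
Step 2 - reduce the feedback loop with forward F3 and return (F4*F5) = (4*s^2 - 4*s + 16)/(16*s^3 - 8*s^2 + 56*s + 29)
Step 3 - parallel reduction of F6, F7, F8 = (4*s + 10)/(3*s + 3)
Step 4 - reduce the series chain F1, F2, [F3/(1+F3*(F4*F5))], (F6+F7+F8) = (16*s^4 + 88*s^3 + 120*s^2 + 256*s + 640)/(144*s^4 + 72*s^3 + 432*s^2 + 765*s + 261)
Evaluating the step-4 result (the overall T(s)) at s = 0 gives T(0) = 640/261.

Therefore the answer is 640/261.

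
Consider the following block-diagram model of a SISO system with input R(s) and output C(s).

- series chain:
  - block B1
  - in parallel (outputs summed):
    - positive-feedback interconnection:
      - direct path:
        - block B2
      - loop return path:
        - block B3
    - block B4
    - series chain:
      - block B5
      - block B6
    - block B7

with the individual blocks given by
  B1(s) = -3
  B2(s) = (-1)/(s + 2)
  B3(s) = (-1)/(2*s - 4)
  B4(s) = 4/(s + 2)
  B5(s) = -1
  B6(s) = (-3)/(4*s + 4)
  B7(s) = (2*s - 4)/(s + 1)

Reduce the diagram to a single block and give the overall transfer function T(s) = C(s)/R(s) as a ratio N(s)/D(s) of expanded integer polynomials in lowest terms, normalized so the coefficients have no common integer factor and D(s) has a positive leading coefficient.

Step 1 - collapse the loop (B2 forward, B3 return): (4 - 2*s)/(2*s^2 - 9)
Step 2 - reduce the series chain B5, B6: 3/(4*s + 4)
Step 3 - add [B2/(1-B2*B3)], B4, (B5*B6), B7 (parallel): (16*s^4 + 30*s^3 - 100*s^2 - 139*s + 122)/(8*s^4 + 24*s^3 - 20*s^2 - 108*s - 72)
Step 4 - multiply B1, ([B2/(1-B2*B3)]+B4+(B5*B6)+B7) (series), giving the overall T(s)

Answer: (-48*s^4 - 90*s^3 + 300*s^2 + 417*s - 366)/(8*s^4 + 24*s^3 - 20*s^2 - 108*s - 72)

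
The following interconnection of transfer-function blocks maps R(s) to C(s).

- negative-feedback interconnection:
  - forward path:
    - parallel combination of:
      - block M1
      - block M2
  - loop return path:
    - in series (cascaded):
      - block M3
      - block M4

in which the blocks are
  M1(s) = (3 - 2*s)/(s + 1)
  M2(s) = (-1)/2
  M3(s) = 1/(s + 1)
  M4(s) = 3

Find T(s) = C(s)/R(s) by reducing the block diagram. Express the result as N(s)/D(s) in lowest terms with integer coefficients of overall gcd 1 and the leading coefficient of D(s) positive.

Step 1 - reduce the parallel group M1, M2; result (5 - 5*s)/(2*s + 2)
Step 2 - multiply M3, M4 (series); result 3/(s + 1)
Step 3 - collapse the loop ((M1+M2) forward, (M3*M4) return) - this is the overall T(s), already in the required normalized form

Answer: (5 - 5*s^2)/(2*s^2 - 11*s + 17)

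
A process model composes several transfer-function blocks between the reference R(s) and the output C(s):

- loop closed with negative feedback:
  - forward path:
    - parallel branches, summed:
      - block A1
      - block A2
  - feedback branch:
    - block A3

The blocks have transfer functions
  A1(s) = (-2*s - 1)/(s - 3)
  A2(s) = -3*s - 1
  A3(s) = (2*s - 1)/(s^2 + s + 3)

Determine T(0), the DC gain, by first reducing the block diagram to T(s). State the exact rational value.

[1] reduce the parallel group A1, A2 gives (-3*s^2 + 6*s + 2)/(s - 3)
[2] collapse the loop ((A1+A2) forward, A3 return) gives (3*s^4 - 3*s^3 + s^2 - 20*s - 6)/(5*s^3 - 13*s^2 + 2*s + 11)
Evaluating the step-2 result (the overall T(s)) at s = 0 gives T(0) = -6/11.

Therefore the answer is -6/11.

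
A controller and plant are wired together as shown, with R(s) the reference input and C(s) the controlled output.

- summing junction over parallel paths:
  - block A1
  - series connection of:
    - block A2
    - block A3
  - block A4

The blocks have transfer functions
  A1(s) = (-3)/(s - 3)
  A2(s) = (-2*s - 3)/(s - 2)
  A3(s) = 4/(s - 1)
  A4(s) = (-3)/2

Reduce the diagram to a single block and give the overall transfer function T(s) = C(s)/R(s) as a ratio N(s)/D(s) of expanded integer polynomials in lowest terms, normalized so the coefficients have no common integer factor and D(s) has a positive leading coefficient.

Step 1: series reduction of A2, A3 -> (-8*s - 12)/(s^2 - 3*s + 2)
Step 2: sum the parallel branches A1, (A2*A3), A4, which is the overall transfer function T(s) = C(s)/R(s) in lowest terms

Hence the answer: (-3*s^3 - 4*s^2 + 9*s + 78)/(2*s^3 - 12*s^2 + 22*s - 12)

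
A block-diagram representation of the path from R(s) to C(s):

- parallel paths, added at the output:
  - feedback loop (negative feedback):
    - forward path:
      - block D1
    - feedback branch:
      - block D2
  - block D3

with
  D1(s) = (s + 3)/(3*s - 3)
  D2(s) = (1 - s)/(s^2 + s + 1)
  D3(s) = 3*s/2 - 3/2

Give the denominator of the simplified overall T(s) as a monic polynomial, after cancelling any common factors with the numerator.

Answer: s^3 - s^2/3 - 2*s/3

Working:
Step 1: reduce the feedback loop with forward D1 and return D2: (s^3 + 4*s^2 + 4*s + 3)/(3*s^3 - s^2 - 2*s)
Step 2: add [D1/(1+D1*D2)], D3 (parallel): (9*s^4 - 10*s^3 + 5*s^2 + 14*s + 6)/(6*s^3 - 2*s^2 - 4*s)
That last expression is T(s), already simplified. Scaling its denominator by 1/6 (the reciprocal of the leading coefficient) yields the monic denominator.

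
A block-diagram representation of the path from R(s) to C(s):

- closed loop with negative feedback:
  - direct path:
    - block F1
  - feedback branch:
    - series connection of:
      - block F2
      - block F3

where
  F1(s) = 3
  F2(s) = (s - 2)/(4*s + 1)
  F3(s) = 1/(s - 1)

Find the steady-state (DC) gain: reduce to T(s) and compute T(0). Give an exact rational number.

Step 1. reduce the series chain F2, F3; result (s - 2)/(4*s^2 - 3*s - 1)
Step 2. feedback reduction of F1, (F2*F3); result (12*s^2 - 9*s - 3)/(4*s^2 - 7)
Evaluating the step-2 result (the overall T(s)) at s = 0 gives T(0) = -3/(-7) = 3/7.

Therefore the answer is 3/7.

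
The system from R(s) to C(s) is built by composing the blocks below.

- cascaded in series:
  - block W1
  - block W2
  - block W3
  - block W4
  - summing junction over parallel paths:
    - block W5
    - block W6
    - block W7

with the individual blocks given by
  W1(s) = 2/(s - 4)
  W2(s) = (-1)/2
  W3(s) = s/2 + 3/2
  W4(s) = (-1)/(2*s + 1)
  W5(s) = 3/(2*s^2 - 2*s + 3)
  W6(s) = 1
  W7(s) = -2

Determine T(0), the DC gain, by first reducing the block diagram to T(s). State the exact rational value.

[1] reduce the parallel group W5, W6, W7, giving (-2*s^2 + 2*s)/(2*s^2 - 2*s + 3)
[2] reduce the series chain W1, W2, W3, W4, (W5+W6+W7), giving (-s^3 - 2*s^2 + 3*s)/(4*s^4 - 18*s^3 + 12*s^2 - 13*s - 12)
That last expression is T(s); at s = 0 only the constant terms survive, so T(0) = 0/(-12) = 0.

Final answer: 0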